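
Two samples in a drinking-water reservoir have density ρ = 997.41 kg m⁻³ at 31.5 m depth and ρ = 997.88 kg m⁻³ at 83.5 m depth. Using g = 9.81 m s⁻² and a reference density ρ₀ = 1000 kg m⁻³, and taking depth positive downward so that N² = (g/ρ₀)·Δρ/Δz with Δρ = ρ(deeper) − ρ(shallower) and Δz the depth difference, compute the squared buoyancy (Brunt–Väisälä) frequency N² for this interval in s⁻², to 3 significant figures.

Δρ = 997.88 − 997.41 = 0.47 kg m⁻³ over Δz = 83.5 − 31.5 = 52 m.
N² = (9.81/1000) × (0.47/52) = 8.8667 × 10⁻⁵ s⁻² ≈ 8.87 × 10⁻⁵ s⁻².
N² > 0, so the interval is statically stable.

8.87 × 10⁻⁵ s⁻²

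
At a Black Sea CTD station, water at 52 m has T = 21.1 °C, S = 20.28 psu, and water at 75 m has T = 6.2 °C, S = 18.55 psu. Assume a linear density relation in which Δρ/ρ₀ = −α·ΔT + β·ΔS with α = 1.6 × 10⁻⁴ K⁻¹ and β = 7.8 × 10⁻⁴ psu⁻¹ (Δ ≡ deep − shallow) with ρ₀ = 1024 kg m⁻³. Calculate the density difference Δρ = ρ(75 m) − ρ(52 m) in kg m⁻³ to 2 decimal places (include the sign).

ΔT = -14.9 K, ΔS = -1.73 psu (deep − shallow).
Δρ/ρ₀ = −(1.6 × 10⁻⁴)(-14.9) + (7.8 × 10⁻⁴)(-1.73) = 1.0346 × 10⁻³.
Δρ = 1024 × (1.0346 × 10⁻³) = +1.06 kg m⁻³.
Positive Δρ: denser below, stable.

+1.06 kg m⁻³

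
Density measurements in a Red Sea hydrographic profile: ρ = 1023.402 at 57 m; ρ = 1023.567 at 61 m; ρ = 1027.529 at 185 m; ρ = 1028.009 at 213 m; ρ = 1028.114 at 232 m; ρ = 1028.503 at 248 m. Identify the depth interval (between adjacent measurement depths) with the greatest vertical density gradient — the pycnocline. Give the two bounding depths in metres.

Compute the density gradient over each adjacent pair:
  57–61 m: Δρ/Δz = 0.165/4 = 0.041 kg m⁻⁴
  61–185 m: Δρ/Δz = 3.962/124 = 0.032 kg m⁻⁴
  185–213 m: Δρ/Δz = 0.480/28 = 0.017 kg m⁻⁴
  213–232 m: Δρ/Δz = 0.105/19 = 5.5 × 10⁻³ kg m⁻⁴
  232–248 m: Δρ/Δz = 0.389/16 = 0.024 kg m⁻⁴
The largest gradient is in the 57–61 m interval — the pycnocline.

57–61 m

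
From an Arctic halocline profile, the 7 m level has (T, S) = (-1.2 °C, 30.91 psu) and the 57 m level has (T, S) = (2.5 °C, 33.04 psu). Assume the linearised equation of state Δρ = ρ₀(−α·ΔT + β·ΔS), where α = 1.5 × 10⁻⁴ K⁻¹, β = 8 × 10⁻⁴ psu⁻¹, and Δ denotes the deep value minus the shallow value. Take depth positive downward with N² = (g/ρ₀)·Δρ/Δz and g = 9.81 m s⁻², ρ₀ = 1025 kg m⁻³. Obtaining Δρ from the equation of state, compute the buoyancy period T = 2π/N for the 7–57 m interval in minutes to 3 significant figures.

6.97 min

ΔT = +3.7 K, ΔS = +2.13 psu (deep − shallow).
Δρ/ρ₀ = −αΔT + βΔS = -5.55 × 10⁻⁴ + 1.704 × 10⁻³ = 1.149 × 10⁻³, so Δρ ≈ 1.178 kg m⁻³.
N² = (g/ρ₀)·Δρ/Δz = g·(Δρ/ρ₀)/Δz = 9.81 × 1.149 × 10⁻³ / 50 = 2.2543 × 10⁻⁴ s⁻².
N = √(2.2543 × 10⁻⁴) = 0.015014 rad s⁻¹ → T = 2π/N = 418.49 s = 6.9748 min ≈ 6.97 min.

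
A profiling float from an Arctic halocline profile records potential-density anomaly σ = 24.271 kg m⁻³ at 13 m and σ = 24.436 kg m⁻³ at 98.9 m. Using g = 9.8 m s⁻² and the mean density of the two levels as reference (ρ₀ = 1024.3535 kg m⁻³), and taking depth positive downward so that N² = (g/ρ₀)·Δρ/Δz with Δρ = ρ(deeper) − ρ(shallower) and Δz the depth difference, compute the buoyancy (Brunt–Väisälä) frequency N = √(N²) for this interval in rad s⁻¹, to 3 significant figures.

Δρ = 1024.436 − 1024.271 = 0.165 kg m⁻³ over Δz = 98.9 − 13 = 85.9 m.
N² = (9.8/1024.3535) × (0.165/85.9) = 1.8377 × 10⁻⁵ s⁻².
N = √(1.8377 × 10⁻⁵) = 4.2868 × 10⁻³ rad s⁻¹ ≈ 4.29 × 10⁻³ rad s⁻¹.

4.29 × 10⁻³ rad s⁻¹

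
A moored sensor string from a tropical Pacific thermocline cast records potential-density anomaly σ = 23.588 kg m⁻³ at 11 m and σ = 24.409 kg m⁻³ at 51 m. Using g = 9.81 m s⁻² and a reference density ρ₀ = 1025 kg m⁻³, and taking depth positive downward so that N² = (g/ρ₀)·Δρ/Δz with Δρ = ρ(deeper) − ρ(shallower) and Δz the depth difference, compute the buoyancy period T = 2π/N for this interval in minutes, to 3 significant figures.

Δρ = 1024.409 − 1023.588 = 0.821 kg m⁻³ over Δz = 51 − 11 = 40 m.
N² = (9.81/1025) × (0.821/40) = 1.9644 × 10⁻⁴ s⁻².
N = √(1.9644 × 10⁻⁴) = 0.014016 rad s⁻¹, so T = 2π/N = 448.29 s = 7.4715 min ≈ 7.47 min.

7.47 min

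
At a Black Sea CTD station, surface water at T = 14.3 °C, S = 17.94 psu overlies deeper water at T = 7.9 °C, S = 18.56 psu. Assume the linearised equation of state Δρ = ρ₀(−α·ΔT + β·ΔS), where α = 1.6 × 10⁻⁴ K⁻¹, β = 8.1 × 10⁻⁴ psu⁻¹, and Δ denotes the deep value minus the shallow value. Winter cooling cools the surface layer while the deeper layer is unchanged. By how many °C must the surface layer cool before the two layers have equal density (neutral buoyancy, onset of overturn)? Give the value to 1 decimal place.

9.5 °C

Neutral buoyancy requires Δρ = 0, i.e. −α(T_deep − T_surf′) + β(S_deep − S_surf) = 0.
T_surf′ = T_deep − (β/α)·ΔS = 7.9 − (8.1 × 10⁻⁴/1.6 × 10⁻⁴)·(+0.62) = 4.761 °C.
Cooling required: 14.3 − (4.761) = 9.539 °C.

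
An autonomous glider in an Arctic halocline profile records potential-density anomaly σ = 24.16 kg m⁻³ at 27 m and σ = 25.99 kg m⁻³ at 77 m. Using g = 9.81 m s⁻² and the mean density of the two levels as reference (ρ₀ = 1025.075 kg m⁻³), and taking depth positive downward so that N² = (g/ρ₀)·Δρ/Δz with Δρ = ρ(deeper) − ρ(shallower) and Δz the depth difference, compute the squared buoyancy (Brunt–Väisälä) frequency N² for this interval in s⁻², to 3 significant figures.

Δρ = 1025.99 − 1024.16 = 1.83 kg m⁻³ over Δz = 77 − 27 = 50 m.
N² = (9.81/1025.075) × (1.83/50) = 3.5026 × 10⁻⁴ s⁻² ≈ 3.50 × 10⁻⁴ s⁻².

3.50 × 10⁻⁴ s⁻²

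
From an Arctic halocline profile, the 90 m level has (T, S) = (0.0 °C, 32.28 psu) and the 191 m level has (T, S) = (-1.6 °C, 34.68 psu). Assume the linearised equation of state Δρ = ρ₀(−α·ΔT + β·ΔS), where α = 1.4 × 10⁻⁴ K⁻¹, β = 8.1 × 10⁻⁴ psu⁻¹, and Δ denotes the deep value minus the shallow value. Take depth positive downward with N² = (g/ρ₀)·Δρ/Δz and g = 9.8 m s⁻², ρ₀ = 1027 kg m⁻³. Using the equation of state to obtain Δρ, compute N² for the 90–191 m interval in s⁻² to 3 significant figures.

ΔT = -1.6 K, ΔS = +2.40 psu (deep − shallow).
Δρ/ρ₀ = −αΔT + βΔS = 2.24 × 10⁻⁴ + 1.944 × 10⁻³ = 2.168 × 10⁻³, so Δρ ≈ 2.227 kg m⁻³.
N² = (g/ρ₀)·Δρ/Δz = g·(Δρ/ρ₀)/Δz = 9.8 × 2.168 × 10⁻³ / 101 = 2.1036 × 10⁻⁴ s⁻² ≈ 2.10 × 10⁻⁴ s⁻².

2.10 × 10⁻⁴ s⁻²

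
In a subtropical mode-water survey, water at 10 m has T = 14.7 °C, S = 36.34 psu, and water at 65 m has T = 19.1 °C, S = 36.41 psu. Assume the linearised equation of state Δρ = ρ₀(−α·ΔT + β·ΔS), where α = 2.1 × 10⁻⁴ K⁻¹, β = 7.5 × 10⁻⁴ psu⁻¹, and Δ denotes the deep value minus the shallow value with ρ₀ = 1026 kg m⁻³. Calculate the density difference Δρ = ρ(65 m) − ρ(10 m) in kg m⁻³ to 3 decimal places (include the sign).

-0.894 kg m⁻³

ΔT = +4.4 K, ΔS = +0.07 psu (deep − shallow).
Δρ/ρ₀ = −(2.1 × 10⁻⁴)(+4.4) + (7.5 × 10⁻⁴)(+0.07) = -8.715 × 10⁻⁴.
Δρ = 1026 × (-8.715 × 10⁻⁴) = -0.894 kg m⁻³.
Negative Δρ: lighter below, statically unstable.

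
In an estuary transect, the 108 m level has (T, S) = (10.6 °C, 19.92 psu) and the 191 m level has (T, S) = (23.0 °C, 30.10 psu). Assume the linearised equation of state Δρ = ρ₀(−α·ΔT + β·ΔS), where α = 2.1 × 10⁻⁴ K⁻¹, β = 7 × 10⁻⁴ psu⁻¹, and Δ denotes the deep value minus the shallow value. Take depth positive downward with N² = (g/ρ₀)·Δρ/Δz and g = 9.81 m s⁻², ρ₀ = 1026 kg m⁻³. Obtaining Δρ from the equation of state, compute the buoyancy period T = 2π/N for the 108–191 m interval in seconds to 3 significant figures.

ΔT = +12.4 K, ΔS = +10.18 psu (deep − shallow).
Δρ/ρ₀ = −αΔT + βΔS = -2.604 × 10⁻³ + 7.126 × 10⁻³ = 4.522 × 10⁻³, so Δρ ≈ 4.640 kg m⁻³.
N² = (g/ρ₀)·Δρ/Δz = g·(Δρ/ρ₀)/Δz = 9.81 × 4.522 × 10⁻³ / 83 = 5.3447 × 10⁻⁴ s⁻².
N = √(5.3447 × 10⁻⁴) = 0.023119 rad s⁻¹ → T = 2π/N = 271.78 s ≈ 272 s.

272 s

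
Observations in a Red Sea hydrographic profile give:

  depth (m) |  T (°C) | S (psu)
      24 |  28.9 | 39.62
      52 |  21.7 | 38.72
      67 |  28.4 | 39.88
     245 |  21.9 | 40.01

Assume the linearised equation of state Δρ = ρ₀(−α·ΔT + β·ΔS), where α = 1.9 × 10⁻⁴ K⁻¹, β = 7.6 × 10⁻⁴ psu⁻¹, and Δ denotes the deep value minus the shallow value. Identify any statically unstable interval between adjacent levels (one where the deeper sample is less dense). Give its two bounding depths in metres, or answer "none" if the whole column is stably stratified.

Evaluate Δρ/ρ₀ = −αΔT + βΔS across each adjacent pair:
  24–52 m: −αΔT+βΔS = −(1.9 × 10⁻⁴)(-7.2)+(7.6 × 10⁻⁴)(-0.90) = 6.8 × 10⁻⁴ → stable
  52–67 m: −αΔT+βΔS = −(1.9 × 10⁻⁴)(+6.7)+(7.6 × 10⁻⁴)(+1.16) = -3.9 × 10⁻⁴ → UNSTABLE
  67–245 m: −αΔT+βΔS = −(1.9 × 10⁻⁴)(-6.5)+(7.6 × 10⁻⁴)(+0.13) = 1.3 × 10⁻³ → stable
The 52–67 m interval has Δρ < 0: lighter water underlies denser water.

52–67 m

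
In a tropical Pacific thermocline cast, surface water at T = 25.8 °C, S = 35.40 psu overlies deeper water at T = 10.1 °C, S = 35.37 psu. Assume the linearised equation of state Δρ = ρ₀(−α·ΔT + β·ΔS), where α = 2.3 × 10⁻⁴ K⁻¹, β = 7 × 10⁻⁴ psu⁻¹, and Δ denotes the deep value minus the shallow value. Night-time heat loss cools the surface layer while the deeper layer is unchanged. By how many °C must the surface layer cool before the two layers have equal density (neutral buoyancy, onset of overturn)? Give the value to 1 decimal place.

Neutral buoyancy requires Δρ = 0, i.e. −α(T_deep − T_surf′) + β(S_deep − S_surf) = 0.
T_surf′ = T_deep − (β/α)·ΔS = 10.1 − (7 × 10⁻⁴/2.3 × 10⁻⁴)·(-0.03) = 10.191 °C.
Cooling required: 25.8 − (10.191) = 15.609 °C.

15.6 °C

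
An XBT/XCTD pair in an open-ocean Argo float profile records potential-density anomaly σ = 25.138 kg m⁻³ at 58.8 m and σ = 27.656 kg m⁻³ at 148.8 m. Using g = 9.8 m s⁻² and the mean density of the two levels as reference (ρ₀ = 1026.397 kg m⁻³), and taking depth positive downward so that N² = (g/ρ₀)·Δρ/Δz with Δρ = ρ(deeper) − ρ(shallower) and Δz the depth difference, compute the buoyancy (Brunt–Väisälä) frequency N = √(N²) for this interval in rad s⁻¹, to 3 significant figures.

Δρ = 1027.656 − 1025.138 = 2.518 kg m⁻³ over Δz = 148.8 − 58.8 = 90 m.
N² = (9.8/1026.397) × (2.518/90) = 2.6713 × 10⁻⁴ s⁻².
N = √(2.6713 × 10⁻⁴) = 0.016344 rad s⁻¹ ≈ 0.0163 rad s⁻¹.

0.0163 rad s⁻¹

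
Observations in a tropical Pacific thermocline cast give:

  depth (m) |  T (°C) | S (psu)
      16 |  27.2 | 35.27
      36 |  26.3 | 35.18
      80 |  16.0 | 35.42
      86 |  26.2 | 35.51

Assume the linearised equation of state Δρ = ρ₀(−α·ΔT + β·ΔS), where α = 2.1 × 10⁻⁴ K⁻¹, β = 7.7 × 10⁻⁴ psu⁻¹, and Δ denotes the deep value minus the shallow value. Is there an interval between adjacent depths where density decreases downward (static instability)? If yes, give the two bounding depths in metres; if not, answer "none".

80–86 m

Evaluate Δρ/ρ₀ = −αΔT + βΔS across each adjacent pair:
  16–36 m: −αΔT+βΔS = −(2.1 × 10⁻⁴)(-0.9)+(7.7 × 10⁻⁴)(-0.09) = 1.2 × 10⁻⁴ → stable
  36–80 m: −αΔT+βΔS = −(2.1 × 10⁻⁴)(-10.3)+(7.7 × 10⁻⁴)(+0.24) = 2.3 × 10⁻³ → stable
  80–86 m: −αΔT+βΔS = −(2.1 × 10⁻⁴)(+10.2)+(7.7 × 10⁻⁴)(+0.09) = -2.1 × 10⁻³ → UNSTABLE
The 80–86 m interval has Δρ < 0: lighter water underlies denser water.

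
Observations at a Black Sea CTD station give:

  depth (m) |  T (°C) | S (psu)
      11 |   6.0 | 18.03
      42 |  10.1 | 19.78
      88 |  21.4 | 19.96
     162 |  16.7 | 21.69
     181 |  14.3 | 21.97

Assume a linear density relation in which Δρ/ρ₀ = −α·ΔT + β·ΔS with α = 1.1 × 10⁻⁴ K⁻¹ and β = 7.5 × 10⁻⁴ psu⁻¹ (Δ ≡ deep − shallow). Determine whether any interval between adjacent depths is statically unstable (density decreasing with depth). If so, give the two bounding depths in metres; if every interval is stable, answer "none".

42–88 m

Evaluate Δρ/ρ₀ = −αΔT + βΔS across each adjacent pair:
  11–42 m: −αΔT+βΔS = −(1.1 × 10⁻⁴)(+4.1)+(7.5 × 10⁻⁴)(+1.75) = 8.6 × 10⁻⁴ → stable
  42–88 m: −αΔT+βΔS = −(1.1 × 10⁻⁴)(+11.3)+(7.5 × 10⁻⁴)(+0.18) = -1.1 × 10⁻³ → UNSTABLE
  88–162 m: −αΔT+βΔS = −(1.1 × 10⁻⁴)(-4.7)+(7.5 × 10⁻⁴)(+1.73) = 1.8 × 10⁻³ → stable
  162–181 m: −αΔT+βΔS = −(1.1 × 10⁻⁴)(-2.4)+(7.5 × 10⁻⁴)(+0.28) = 4.7 × 10⁻⁴ → stable
The 42–88 m interval has Δρ < 0: lighter water underlies denser water.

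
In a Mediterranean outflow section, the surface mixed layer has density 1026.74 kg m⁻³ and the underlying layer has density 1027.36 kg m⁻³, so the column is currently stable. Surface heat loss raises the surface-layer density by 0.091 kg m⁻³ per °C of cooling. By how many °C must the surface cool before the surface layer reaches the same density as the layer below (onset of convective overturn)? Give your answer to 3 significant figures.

Density deficit of the surface layer: 1027.36 − 1026.74 = 0.62 kg m⁻³.
Required change = 0.62 / 0.091 = 6.81 °C.

6.81 °C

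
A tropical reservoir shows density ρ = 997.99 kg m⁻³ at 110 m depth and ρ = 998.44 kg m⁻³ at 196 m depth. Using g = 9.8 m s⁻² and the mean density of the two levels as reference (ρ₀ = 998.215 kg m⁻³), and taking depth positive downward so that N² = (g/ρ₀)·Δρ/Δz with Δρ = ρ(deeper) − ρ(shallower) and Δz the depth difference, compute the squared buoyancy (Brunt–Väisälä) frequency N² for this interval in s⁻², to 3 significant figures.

5.14 × 10⁻⁵ s⁻²

Δρ = 998.44 − 997.99 = 0.45 kg m⁻³ over Δz = 196 − 110 = 86 m.
N² = (9.8/998.215) × (0.45/86) = 5.1371 × 10⁻⁵ s⁻² ≈ 5.14 × 10⁻⁵ s⁻².
N² > 0, so the interval is statically stable.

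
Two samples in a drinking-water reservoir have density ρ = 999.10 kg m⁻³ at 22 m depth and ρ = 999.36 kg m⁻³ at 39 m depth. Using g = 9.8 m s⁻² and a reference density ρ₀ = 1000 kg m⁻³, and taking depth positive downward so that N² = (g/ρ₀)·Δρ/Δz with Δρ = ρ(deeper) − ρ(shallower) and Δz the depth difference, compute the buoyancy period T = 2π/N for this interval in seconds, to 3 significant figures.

Δρ = 999.36 − 999.10 = 0.26 kg m⁻³ over Δz = 39 − 22 = 17 m.
N² = (9.8/1000) × (0.26/17) = 1.4988 × 10⁻⁴ s⁻².
N = √(1.4988 × 10⁻⁴) = 0.012243 rad s⁻¹, so T = 2π/N = 513.21 s ≈ 513 s.

513 s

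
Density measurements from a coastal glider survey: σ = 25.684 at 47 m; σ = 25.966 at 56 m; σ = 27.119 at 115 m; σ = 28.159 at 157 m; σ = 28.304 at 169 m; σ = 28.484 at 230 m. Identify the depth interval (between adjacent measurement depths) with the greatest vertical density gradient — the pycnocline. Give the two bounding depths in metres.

47–56 m

Compute the density gradient over each adjacent pair:
  47–56 m: Δρ/Δz = 0.282/9 = 0.031 kg m⁻⁴
  56–115 m: Δρ/Δz = 1.153/59 = 0.020 kg m⁻⁴
  115–157 m: Δρ/Δz = 1.040/42 = 0.025 kg m⁻⁴
  157–169 m: Δρ/Δz = 0.145/12 = 0.012 kg m⁻⁴
  169–230 m: Δρ/Δz = 0.180/61 = 3.0 × 10⁻³ kg m⁻⁴
The largest gradient is in the 47–56 m interval — the pycnocline.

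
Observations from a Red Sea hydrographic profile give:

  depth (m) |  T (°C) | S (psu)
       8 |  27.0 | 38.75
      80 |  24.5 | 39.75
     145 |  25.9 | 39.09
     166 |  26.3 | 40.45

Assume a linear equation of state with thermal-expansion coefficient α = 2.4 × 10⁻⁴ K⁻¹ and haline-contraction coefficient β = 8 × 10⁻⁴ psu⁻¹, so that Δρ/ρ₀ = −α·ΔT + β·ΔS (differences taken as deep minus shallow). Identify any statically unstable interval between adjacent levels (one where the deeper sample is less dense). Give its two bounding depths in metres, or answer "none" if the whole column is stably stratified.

Evaluate Δρ/ρ₀ = −αΔT + βΔS across each adjacent pair:
  8–80 m: −αΔT+βΔS = −(2.4 × 10⁻⁴)(-2.5)+(8 × 10⁻⁴)(+1.00) = 1.4 × 10⁻³ → stable
  80–145 m: −αΔT+βΔS = −(2.4 × 10⁻⁴)(+1.4)+(8 × 10⁻⁴)(-0.66) = -8.6 × 10⁻⁴ → UNSTABLE
  145–166 m: −αΔT+βΔS = −(2.4 × 10⁻⁴)(+0.4)+(8 × 10⁻⁴)(+1.36) = 9.9 × 10⁻⁴ → stable
The 80–145 m interval has Δρ < 0: lighter water underlies denser water.

80–145 m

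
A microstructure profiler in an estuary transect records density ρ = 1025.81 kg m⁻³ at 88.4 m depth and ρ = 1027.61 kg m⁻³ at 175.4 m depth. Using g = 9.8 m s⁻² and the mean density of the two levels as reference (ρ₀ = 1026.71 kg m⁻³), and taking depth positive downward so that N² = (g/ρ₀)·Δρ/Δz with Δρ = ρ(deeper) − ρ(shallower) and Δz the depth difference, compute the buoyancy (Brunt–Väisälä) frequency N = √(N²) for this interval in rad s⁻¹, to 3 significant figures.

Δρ = 1027.61 − 1025.81 = 1.80 kg m⁻³ over Δz = 175.4 − 88.4 = 87 m.
N² = (9.8/1026.71) × (1.80/87) = 1.9748 × 10⁻⁴ s⁻².
N = √(1.9748 × 10⁻⁴) = 0.014053 rad s⁻¹ ≈ 0.0141 rad s⁻¹.
N² > 0, so the interval is statically stable.

0.0141 rad s⁻¹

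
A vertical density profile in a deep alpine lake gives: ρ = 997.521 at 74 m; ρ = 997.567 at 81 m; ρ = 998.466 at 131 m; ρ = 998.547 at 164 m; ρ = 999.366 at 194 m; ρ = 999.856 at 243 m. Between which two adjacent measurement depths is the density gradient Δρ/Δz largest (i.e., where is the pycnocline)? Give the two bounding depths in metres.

164–194 m

Compute the density gradient over each adjacent pair:
  74–81 m: Δρ/Δz = 0.046/7 = 6.6 × 10⁻³ kg m⁻⁴
  81–131 m: Δρ/Δz = 0.899/50 = 0.018 kg m⁻⁴
  131–164 m: Δρ/Δz = 0.081/33 = 2.5 × 10⁻³ kg m⁻⁴
  164–194 m: Δρ/Δz = 0.819/30 = 0.027 kg m⁻⁴
  194–243 m: Δρ/Δz = 0.490/49 = 0.010 kg m⁻⁴
The largest gradient is in the 164–194 m interval — the pycnocline.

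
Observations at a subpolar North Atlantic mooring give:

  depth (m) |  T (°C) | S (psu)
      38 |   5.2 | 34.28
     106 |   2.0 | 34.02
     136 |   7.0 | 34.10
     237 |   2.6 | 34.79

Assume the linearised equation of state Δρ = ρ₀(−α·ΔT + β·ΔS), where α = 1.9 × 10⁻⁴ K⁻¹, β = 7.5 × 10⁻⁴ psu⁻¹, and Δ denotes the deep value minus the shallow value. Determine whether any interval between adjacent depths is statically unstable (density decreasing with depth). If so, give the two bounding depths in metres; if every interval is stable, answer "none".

106–136 m

Evaluate Δρ/ρ₀ = −αΔT + βΔS across each adjacent pair:
  38–106 m: −αΔT+βΔS = −(1.9 × 10⁻⁴)(-3.2)+(7.5 × 10⁻⁴)(-0.26) = 4.1 × 10⁻⁴ → stable
  106–136 m: −αΔT+βΔS = −(1.9 × 10⁻⁴)(+5.0)+(7.5 × 10⁻⁴)(+0.08) = -8.9 × 10⁻⁴ → UNSTABLE
  136–237 m: −αΔT+βΔS = −(1.9 × 10⁻⁴)(-4.4)+(7.5 × 10⁻⁴)(+0.69) = 1.4 × 10⁻³ → stable
The 106–136 m interval has Δρ < 0: lighter water underlies denser water.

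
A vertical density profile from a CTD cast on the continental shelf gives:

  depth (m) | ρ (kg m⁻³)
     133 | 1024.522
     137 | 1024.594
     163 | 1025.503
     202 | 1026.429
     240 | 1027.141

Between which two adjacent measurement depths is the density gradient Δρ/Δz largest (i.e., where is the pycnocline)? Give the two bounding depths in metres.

137–163 m

Compute the density gradient over each adjacent pair:
  133–137 m: Δρ/Δz = 0.072/4 = 0.018 kg m⁻⁴
  137–163 m: Δρ/Δz = 0.909/26 = 0.035 kg m⁻⁴
  163–202 m: Δρ/Δz = 0.926/39 = 0.024 kg m⁻⁴
  202–240 m: Δρ/Δz = 0.712/38 = 0.019 kg m⁻⁴
The largest gradient is in the 137–163 m interval — the pycnocline.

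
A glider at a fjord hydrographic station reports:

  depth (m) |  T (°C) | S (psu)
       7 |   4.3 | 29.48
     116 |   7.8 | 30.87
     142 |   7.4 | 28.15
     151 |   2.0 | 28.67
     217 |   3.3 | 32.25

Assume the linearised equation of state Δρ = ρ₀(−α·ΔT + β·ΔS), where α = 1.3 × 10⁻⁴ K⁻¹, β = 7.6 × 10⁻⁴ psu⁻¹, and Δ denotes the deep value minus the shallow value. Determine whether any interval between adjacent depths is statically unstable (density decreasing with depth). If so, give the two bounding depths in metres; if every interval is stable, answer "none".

Evaluate Δρ/ρ₀ = −αΔT + βΔS across each adjacent pair:
  7–116 m: −αΔT+βΔS = −(1.3 × 10⁻⁴)(+3.5)+(7.6 × 10⁻⁴)(+1.39) = 6.0 × 10⁻⁴ → stable
  116–142 m: −αΔT+βΔS = −(1.3 × 10⁻⁴)(-0.4)+(7.6 × 10⁻⁴)(-2.72) = -2.0 × 10⁻³ → UNSTABLE
  142–151 m: −αΔT+βΔS = −(1.3 × 10⁻⁴)(-5.4)+(7.6 × 10⁻⁴)(+0.52) = 1.1 × 10⁻³ → stable
  151–217 m: −αΔT+βΔS = −(1.3 × 10⁻⁴)(+1.3)+(7.6 × 10⁻⁴)(+3.58) = 2.6 × 10⁻³ → stable
The 116–142 m interval has Δρ < 0: lighter water underlies denser water.

116–142 m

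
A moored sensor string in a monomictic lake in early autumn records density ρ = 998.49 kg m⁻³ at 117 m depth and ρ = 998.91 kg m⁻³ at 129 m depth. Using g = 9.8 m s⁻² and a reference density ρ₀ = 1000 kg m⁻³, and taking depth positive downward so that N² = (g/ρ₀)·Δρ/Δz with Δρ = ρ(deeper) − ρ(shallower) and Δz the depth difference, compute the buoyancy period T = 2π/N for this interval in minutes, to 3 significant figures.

Δρ = 998.91 − 998.49 = 0.42 kg m⁻³ over Δz = 129 − 117 = 12 m.
N² = (9.8/1000) × (0.42/12) = 3.4300 × 10⁻⁴ s⁻².
N = √(3.4300 × 10⁻⁴) = 0.018520 rad s⁻¹, so T = 2π/N = 339.26 s = 5.6543 min ≈ 5.65 min.
Since Δρ > 0 the layer is stably stratified.

5.65 min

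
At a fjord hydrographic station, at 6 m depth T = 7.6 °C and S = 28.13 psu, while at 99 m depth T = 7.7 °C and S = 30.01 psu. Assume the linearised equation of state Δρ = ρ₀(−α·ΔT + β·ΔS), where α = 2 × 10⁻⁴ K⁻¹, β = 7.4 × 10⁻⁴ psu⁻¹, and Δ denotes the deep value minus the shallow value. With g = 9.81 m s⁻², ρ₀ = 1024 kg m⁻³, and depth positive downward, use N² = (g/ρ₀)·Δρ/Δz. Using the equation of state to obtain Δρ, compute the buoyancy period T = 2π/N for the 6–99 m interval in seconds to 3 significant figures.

ΔT = +0.1 K, ΔS = +1.88 psu (deep − shallow).
Δρ/ρ₀ = −αΔT + βΔS = -2.00 × 10⁻⁵ + 1.3912 × 10⁻³ = 1.3712 × 10⁻³, so Δρ ≈ 1.404 kg m⁻³.
N² = (g/ρ₀)·Δρ/Δz = g·(Δρ/ρ₀)/Δz = 9.81 × 1.3712 × 10⁻³ / 93 = 1.4464 × 10⁻⁴ s⁻².
N = √(1.4464 × 10⁻⁴) = 0.012027 rad s⁻¹ → T = 2π/N = 522.42 s ≈ 522 s.

522 s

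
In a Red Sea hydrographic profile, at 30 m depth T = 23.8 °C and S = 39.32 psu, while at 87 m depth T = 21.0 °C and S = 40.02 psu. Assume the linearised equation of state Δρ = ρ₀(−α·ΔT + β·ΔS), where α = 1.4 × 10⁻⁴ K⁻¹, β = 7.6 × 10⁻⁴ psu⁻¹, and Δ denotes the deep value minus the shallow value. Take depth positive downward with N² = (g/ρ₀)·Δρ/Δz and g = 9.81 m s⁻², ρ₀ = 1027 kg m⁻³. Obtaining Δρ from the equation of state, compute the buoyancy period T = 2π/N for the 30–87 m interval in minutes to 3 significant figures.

8.30 min

ΔT = -2.8 K, ΔS = +0.70 psu (deep − shallow).
Δρ/ρ₀ = −αΔT + βΔS = 3.92 × 10⁻⁴ + 5.32 × 10⁻⁴ = 9.24 × 10⁻⁴, so Δρ ≈ 0.9489 kg m⁻³.
N² = (g/ρ₀)·Δρ/Δz = g·(Δρ/ρ₀)/Δz = 9.81 × 9.24 × 10⁻⁴ / 57 = 1.5903 × 10⁻⁴ s⁻².
N = √(1.5903 × 10⁻⁴) = 0.012611 rad s⁻¹ → T = 2π/N = 498.23 s = 8.3038 min ≈ 8.30 min.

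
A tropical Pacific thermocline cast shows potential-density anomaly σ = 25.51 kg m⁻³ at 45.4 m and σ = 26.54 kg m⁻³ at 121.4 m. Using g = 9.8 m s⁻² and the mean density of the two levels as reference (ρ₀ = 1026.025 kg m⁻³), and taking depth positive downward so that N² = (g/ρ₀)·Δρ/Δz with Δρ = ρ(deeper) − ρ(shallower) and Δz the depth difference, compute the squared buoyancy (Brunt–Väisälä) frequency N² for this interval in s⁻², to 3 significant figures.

Δρ = 1026.54 − 1025.51 = 1.03 kg m⁻³ over Δz = 121.4 − 45.4 = 76 m.
N² = (9.8/1026.025) × (1.03/76) = 1.2945 × 10⁻⁴ s⁻² ≈ 1.29 × 10⁻⁴ s⁻².

1.29 × 10⁻⁴ s⁻²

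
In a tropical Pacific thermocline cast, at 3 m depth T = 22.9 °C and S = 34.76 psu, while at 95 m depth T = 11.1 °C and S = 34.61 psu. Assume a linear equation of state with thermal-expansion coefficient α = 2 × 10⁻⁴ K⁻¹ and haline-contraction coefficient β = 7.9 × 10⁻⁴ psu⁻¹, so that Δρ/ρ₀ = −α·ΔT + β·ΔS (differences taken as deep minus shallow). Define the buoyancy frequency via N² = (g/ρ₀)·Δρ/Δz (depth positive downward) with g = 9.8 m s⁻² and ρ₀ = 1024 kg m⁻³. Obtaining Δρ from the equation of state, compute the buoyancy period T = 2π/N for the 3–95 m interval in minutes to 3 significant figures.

6.78 min

ΔT = -11.8 K, ΔS = -0.15 psu (deep − shallow).
Δρ/ρ₀ = −αΔT + βΔS = 2.36 × 10⁻³ − 1.185 × 10⁻⁴ = 2.2415 × 10⁻³, so Δρ ≈ 2.295 kg m⁻³.
N² = (g/ρ₀)·Δρ/Δz = g·(Δρ/ρ₀)/Δz = 9.8 × 2.2415 × 10⁻³ / 92 = 2.3877 × 10⁻⁴ s⁻².
N = √(2.3877 × 10⁻⁴) = 0.015452 rad s⁻¹ → T = 2π/N = 406.63 s = 6.7772 min ≈ 6.78 min.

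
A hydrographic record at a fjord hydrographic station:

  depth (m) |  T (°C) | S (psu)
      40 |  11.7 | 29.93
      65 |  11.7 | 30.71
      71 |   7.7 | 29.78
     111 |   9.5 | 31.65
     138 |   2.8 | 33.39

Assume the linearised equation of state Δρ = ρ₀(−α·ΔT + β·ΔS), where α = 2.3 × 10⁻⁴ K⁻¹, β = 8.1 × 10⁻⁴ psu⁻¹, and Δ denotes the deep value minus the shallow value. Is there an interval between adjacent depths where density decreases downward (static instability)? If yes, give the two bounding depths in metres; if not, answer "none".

Evaluate Δρ/ρ₀ = −αΔT + βΔS across each adjacent pair:
  40–65 m: −αΔT+βΔS = −(2.3 × 10⁻⁴)(+0.0)+(8.1 × 10⁻⁴)(+0.78) = 6.3 × 10⁻⁴ → stable
  65–71 m: −αΔT+βΔS = −(2.3 × 10⁻⁴)(-4.0)+(8.1 × 10⁻⁴)(-0.93) = 1.7 × 10⁻⁴ → stable
  71–111 m: −αΔT+βΔS = −(2.3 × 10⁻⁴)(+1.8)+(8.1 × 10⁻⁴)(+1.87) = 1.1 × 10⁻³ → stable
  111–138 m: −αΔT+βΔS = −(2.3 × 10⁻⁴)(-6.7)+(8.1 × 10⁻⁴)(+1.74) = 3.0 × 10⁻³ → stable
Every interval has Δρ > 0: the column is stably stratified throughout.

none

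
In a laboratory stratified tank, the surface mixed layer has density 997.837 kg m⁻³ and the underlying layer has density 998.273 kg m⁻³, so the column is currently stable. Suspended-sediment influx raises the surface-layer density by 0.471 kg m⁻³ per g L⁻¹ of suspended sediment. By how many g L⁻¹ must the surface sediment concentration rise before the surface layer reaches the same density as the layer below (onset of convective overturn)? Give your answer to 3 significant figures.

Density deficit of the surface layer: 998.273 − 997.837 = 0.436 kg m⁻³.
Required change = 0.436 / 0.471 = 0.926 g L⁻¹.

0.926 g L⁻¹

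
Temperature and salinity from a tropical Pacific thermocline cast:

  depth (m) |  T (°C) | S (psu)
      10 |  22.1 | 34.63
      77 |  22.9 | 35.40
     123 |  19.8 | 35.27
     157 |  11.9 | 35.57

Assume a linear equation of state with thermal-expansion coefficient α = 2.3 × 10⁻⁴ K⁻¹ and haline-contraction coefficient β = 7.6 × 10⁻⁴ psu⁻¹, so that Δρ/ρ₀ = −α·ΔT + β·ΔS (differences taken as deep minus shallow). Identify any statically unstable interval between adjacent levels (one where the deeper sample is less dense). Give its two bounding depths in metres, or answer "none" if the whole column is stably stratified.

Evaluate Δρ/ρ₀ = −αΔT + βΔS across each adjacent pair:
  10–77 m: −αΔT+βΔS = −(2.3 × 10⁻⁴)(+0.8)+(7.6 × 10⁻⁴)(+0.77) = 4.0 × 10⁻⁴ → stable
  77–123 m: −αΔT+βΔS = −(2.3 × 10⁻⁴)(-3.1)+(7.6 × 10⁻⁴)(-0.13) = 6.1 × 10⁻⁴ → stable
  123–157 m: −αΔT+βΔS = −(2.3 × 10⁻⁴)(-7.9)+(7.6 × 10⁻⁴)(+0.30) = 2.0 × 10⁻³ → stable
Every interval has Δρ > 0: the column is stably stratified throughout.

none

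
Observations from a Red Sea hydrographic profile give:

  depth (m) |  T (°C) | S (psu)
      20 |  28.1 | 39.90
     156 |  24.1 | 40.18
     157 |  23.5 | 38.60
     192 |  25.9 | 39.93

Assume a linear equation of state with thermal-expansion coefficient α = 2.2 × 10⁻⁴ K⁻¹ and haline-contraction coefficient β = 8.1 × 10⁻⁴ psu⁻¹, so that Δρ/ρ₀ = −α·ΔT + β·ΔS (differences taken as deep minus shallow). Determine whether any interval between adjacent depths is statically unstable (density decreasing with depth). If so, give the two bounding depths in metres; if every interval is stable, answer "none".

156–157 m

Evaluate Δρ/ρ₀ = −αΔT + βΔS across each adjacent pair:
  20–156 m: −αΔT+βΔS = −(2.2 × 10⁻⁴)(-4.0)+(8.1 × 10⁻⁴)(+0.28) = 1.1 × 10⁻³ → stable
  156–157 m: −αΔT+βΔS = −(2.2 × 10⁻⁴)(-0.6)+(8.1 × 10⁻⁴)(-1.58) = -1.1 × 10⁻³ → UNSTABLE
  157–192 m: −αΔT+βΔS = −(2.2 × 10⁻⁴)(+2.4)+(8.1 × 10⁻⁴)(+1.33) = 5.5 × 10⁻⁴ → stable
The 156–157 m interval has Δρ < 0: lighter water underlies denser water.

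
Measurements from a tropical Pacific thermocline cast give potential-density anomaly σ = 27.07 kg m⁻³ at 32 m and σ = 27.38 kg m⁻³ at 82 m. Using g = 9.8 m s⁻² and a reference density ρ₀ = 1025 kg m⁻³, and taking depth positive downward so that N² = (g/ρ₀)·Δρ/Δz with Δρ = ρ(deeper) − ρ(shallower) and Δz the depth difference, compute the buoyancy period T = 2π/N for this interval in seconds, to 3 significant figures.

Δρ = 1027.38 − 1027.07 = 0.31 kg m⁻³ over Δz = 82 − 32 = 50 m.
N² = (9.8/1025) × (0.31/50) = 5.9278 × 10⁻⁵ s⁻².
N = √(5.9278 × 10⁻⁵) = 7.6992 × 10⁻³ rad s⁻¹, so T = 2π/N = 816.08 s ≈ 816 s.

816 s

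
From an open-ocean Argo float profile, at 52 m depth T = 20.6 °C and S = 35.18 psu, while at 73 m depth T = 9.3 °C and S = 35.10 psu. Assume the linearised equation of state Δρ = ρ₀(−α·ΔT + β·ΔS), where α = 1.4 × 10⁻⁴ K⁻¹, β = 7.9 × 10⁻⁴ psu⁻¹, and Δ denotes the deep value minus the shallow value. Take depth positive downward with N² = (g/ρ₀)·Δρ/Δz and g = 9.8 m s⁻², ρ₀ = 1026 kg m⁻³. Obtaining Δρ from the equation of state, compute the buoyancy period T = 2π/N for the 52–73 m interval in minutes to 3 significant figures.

ΔT = -11.3 K, ΔS = -0.08 psu (deep − shallow).
Δρ/ρ₀ = −αΔT + βΔS = 1.582 × 10⁻³ − 6.32 × 10⁻⁵ = 1.5188 × 10⁻³, so Δρ ≈ 1.558 kg m⁻³.
N² = (g/ρ₀)·Δρ/Δz = g·(Δρ/ρ₀)/Δz = 9.8 × 1.5188 × 10⁻³ / 21 = 7.0877 × 10⁻⁴ s⁻².
N = √(7.0877 × 10⁻⁴) = 0.026623 rad s⁻¹ → T = 2π/N = 236.01 s = 3.9335 min ≈ 3.93 min.

3.93 min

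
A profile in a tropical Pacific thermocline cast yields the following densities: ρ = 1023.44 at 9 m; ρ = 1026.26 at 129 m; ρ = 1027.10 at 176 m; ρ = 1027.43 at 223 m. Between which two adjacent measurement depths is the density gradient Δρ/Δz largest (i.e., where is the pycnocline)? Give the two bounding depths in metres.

Compute the density gradient over each adjacent pair:
  9–129 m: Δρ/Δz = 2.82/120 = 0.024 kg m⁻⁴
  129–176 m: Δρ/Δz = 0.84/47 = 0.018 kg m⁻⁴
  176–223 m: Δρ/Δz = 0.33/47 = 7.0 × 10⁻³ kg m⁻⁴
The largest gradient is in the 9–129 m interval — the pycnocline.

9–129 m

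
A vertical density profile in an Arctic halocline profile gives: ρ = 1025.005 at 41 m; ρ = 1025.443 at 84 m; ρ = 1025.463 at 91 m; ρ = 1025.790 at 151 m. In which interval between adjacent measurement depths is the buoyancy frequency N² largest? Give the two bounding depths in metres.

41–84 m

Compute the density gradient over each adjacent pair:
  41–84 m: Δρ/Δz = 0.438/43 = 0.010 kg m⁻⁴
  84–91 m: Δρ/Δz = 0.020/7 = 2.9 × 10⁻³ kg m⁻⁴
  91–151 m: Δρ/Δz = 0.327/60 = 5.4 × 10⁻³ kg m⁻⁴
The largest gradient is in the 41–84 m interval — the pycnocline.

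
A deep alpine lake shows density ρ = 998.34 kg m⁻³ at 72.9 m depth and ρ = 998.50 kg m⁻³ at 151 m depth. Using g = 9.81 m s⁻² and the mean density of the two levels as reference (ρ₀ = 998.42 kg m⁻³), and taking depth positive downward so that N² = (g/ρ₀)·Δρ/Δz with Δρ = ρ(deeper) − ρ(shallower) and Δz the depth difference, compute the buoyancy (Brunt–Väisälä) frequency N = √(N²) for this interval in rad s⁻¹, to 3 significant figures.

Δρ = 998.50 − 998.34 = 0.16 kg m⁻³ over Δz = 151 − 72.9 = 78.1 m.
N² = (9.81/998.42) × (0.16/78.1) = 2.0129 × 10⁻⁵ s⁻².
N = √(2.0129 × 10⁻⁵) = 4.4865 × 10⁻³ rad s⁻¹ ≈ 4.49 × 10⁻³ rad s⁻¹.

4.49 × 10⁻³ rad s⁻¹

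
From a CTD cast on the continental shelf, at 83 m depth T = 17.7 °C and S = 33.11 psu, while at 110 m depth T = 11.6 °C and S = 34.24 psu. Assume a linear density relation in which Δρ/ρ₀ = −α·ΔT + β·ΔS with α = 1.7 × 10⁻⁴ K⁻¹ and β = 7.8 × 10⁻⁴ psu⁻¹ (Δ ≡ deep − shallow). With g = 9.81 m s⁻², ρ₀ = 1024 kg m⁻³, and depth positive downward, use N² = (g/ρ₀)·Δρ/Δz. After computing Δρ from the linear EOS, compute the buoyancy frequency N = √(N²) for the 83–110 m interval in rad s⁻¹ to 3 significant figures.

ΔT = -6.1 K, ΔS = +1.13 psu (deep − shallow).
Δρ/ρ₀ = −αΔT + βΔS = 1.037 × 10⁻³ + 8.814 × 10⁻⁴ = 1.9184 × 10⁻³, so Δρ ≈ 1.964 kg m⁻³.
N² = (g/ρ₀)·Δρ/Δz = g·(Δρ/ρ₀)/Δz = 9.81 × 1.9184 × 10⁻³ / 27 = 6.9702 × 10⁻⁴ s⁻².
N = √(6.9702 × 10⁻⁴) = 0.026401 rad s⁻¹ ≈ 0.0264 rad s⁻¹.

0.0264 rad s⁻¹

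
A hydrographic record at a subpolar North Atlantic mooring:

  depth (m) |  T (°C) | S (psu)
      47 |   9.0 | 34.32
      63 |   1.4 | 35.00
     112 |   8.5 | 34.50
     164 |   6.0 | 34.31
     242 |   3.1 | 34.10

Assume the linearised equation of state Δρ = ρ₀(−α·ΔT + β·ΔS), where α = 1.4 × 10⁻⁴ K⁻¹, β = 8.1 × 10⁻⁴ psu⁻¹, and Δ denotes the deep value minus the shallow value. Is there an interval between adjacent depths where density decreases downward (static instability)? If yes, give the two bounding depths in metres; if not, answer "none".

Evaluate Δρ/ρ₀ = −αΔT + βΔS across each adjacent pair:
  47–63 m: −αΔT+βΔS = −(1.4 × 10⁻⁴)(-7.6)+(8.1 × 10⁻⁴)(+0.68) = 1.6 × 10⁻³ → stable
  63–112 m: −αΔT+βΔS = −(1.4 × 10⁻⁴)(+7.1)+(8.1 × 10⁻⁴)(-0.50) = -1.4 × 10⁻³ → UNSTABLE
  112–164 m: −αΔT+βΔS = −(1.4 × 10⁻⁴)(-2.5)+(8.1 × 10⁻⁴)(-0.19) = 2.0 × 10⁻⁴ → stable
  164–242 m: −αΔT+βΔS = −(1.4 × 10⁻⁴)(-2.9)+(8.1 × 10⁻⁴)(-0.21) = 2.4 × 10⁻⁴ → stable
The 63–112 m interval has Δρ < 0: lighter water underlies denser water.

63–112 m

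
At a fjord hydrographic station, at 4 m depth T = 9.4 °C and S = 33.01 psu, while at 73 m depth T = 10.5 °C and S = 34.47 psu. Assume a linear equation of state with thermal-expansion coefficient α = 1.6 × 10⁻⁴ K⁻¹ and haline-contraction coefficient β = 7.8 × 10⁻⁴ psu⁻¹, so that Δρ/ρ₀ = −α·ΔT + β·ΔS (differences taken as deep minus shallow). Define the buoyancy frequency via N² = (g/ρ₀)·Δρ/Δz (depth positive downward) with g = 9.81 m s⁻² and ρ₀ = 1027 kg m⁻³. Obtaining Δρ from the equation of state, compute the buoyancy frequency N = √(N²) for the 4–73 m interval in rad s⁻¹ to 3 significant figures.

0.0117 rad s⁻¹

ΔT = +1.1 K, ΔS = +1.46 psu (deep − shallow).
Δρ/ρ₀ = −αΔT + βΔS = -1.76 × 10⁻⁴ + 1.1388 × 10⁻³ = 9.628 × 10⁻⁴, so Δρ ≈ 0.9888 kg m⁻³.
N² = (g/ρ₀)·Δρ/Δz = g·(Δρ/ρ₀)/Δz = 9.81 × 9.628 × 10⁻⁴ / 69 = 1.3689 × 10⁻⁴ s⁻².
N = √(1.3689 × 10⁻⁴) = 0.011700 rad s⁻¹ ≈ 0.0117 rad s⁻¹.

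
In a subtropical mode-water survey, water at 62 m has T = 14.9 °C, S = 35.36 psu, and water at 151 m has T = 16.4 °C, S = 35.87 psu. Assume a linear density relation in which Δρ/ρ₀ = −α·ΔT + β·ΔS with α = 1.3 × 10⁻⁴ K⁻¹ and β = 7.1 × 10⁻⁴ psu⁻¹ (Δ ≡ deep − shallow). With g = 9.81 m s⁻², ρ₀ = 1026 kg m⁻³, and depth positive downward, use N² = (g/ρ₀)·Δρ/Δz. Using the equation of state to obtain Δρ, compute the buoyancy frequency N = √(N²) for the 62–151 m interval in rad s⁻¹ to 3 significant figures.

4.29 × 10⁻³ rad s⁻¹

ΔT = +1.5 K, ΔS = +0.51 psu (deep − shallow).
Δρ/ρ₀ = −αΔT + βΔS = -1.95 × 10⁻⁴ + 3.621 × 10⁻⁴ = 1.671 × 10⁻⁴, so Δρ ≈ 0.1714 kg m⁻³.
N² = (g/ρ₀)·Δρ/Δz = g·(Δρ/ρ₀)/Δz = 9.81 × 1.671 × 10⁻⁴ / 89 = 1.8419 × 10⁻⁵ s⁻².
N = √(1.8419 × 10⁻⁵) = 4.2917 × 10⁻³ rad s⁻¹ ≈ 4.29 × 10⁻³ rad s⁻¹.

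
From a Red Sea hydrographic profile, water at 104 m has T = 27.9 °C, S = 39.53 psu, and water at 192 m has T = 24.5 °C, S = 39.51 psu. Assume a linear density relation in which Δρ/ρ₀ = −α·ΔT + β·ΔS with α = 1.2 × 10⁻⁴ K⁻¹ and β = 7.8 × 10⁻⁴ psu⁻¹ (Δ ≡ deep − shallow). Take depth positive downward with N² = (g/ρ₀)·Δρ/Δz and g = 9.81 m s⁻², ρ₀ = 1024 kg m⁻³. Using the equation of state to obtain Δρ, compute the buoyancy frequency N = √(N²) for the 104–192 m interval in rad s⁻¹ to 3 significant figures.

ΔT = -3.4 K, ΔS = -0.02 psu (deep − shallow).
Δρ/ρ₀ = −αΔT + βΔS = 4.08 × 10⁻⁴ − 1.56 × 10⁻⁵ = 3.924 × 10⁻⁴, so Δρ ≈ 0.4018 kg m⁻³.
N² = (g/ρ₀)·Δρ/Δz = g·(Δρ/ρ₀)/Δz = 9.81 × 3.924 × 10⁻⁴ / 88 = 4.3744 × 10⁻⁵ s⁻².
N = √(4.3744 × 10⁻⁵) = 6.6139 × 10⁻³ rad s⁻¹ ≈ 6.61 × 10⁻³ rad s⁻¹.

6.61 × 10⁻³ rad s⁻¹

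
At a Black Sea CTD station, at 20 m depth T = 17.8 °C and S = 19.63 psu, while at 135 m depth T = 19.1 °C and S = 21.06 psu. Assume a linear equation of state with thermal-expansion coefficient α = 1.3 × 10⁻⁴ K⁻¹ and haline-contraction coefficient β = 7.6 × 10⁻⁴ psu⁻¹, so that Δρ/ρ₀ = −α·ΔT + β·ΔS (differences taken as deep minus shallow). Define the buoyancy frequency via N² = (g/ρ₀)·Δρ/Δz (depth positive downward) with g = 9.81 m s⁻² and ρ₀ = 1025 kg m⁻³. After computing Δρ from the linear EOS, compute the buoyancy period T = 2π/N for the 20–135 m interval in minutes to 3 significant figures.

11.8 min

ΔT = +1.3 K, ΔS = +1.43 psu (deep − shallow).
Δρ/ρ₀ = −αΔT + βΔS = -1.69 × 10⁻⁴ + 1.0868 × 10⁻³ = 9.178 × 10⁻⁴, so Δρ ≈ 0.9407 kg m⁻³.
N² = (g/ρ₀)·Δρ/Δz = g·(Δρ/ρ₀)/Δz = 9.81 × 9.178 × 10⁻⁴ / 115 = 7.8292 × 10⁻⁵ s⁻².
N = √(7.8292 × 10⁻⁵) = 8.8483 × 10⁻³ rad s⁻¹ → T = 2π/N = 710.10 s = 11.835 min ≈ 11.8 min.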